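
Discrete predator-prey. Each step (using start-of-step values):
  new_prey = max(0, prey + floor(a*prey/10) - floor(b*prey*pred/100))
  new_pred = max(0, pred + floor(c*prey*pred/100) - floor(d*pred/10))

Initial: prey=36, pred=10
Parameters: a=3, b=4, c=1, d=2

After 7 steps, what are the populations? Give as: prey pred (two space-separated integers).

Step 1: prey: 36+10-14=32; pred: 10+3-2=11
Step 2: prey: 32+9-14=27; pred: 11+3-2=12
Step 3: prey: 27+8-12=23; pred: 12+3-2=13
Step 4: prey: 23+6-11=18; pred: 13+2-2=13
Step 5: prey: 18+5-9=14; pred: 13+2-2=13
Step 6: prey: 14+4-7=11; pred: 13+1-2=12
Step 7: prey: 11+3-5=9; pred: 12+1-2=11

Answer: 9 11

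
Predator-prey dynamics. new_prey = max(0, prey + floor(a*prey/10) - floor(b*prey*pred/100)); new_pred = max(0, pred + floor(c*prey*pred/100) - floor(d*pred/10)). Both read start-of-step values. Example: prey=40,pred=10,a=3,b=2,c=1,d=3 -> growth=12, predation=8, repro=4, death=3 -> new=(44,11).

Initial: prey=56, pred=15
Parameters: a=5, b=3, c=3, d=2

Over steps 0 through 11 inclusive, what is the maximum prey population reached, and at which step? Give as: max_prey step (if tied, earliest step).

Answer: 59 1

Derivation:
Step 1: prey: 56+28-25=59; pred: 15+25-3=37
Step 2: prey: 59+29-65=23; pred: 37+65-7=95
Step 3: prey: 23+11-65=0; pred: 95+65-19=141
Step 4: prey: 0+0-0=0; pred: 141+0-28=113
Step 5: prey: 0+0-0=0; pred: 113+0-22=91
Step 6: prey: 0+0-0=0; pred: 91+0-18=73
Step 7: prey: 0+0-0=0; pred: 73+0-14=59
Step 8: prey: 0+0-0=0; pred: 59+0-11=48
Step 9: prey: 0+0-0=0; pred: 48+0-9=39
Step 10: prey: 0+0-0=0; pred: 39+0-7=32
Step 11: prey: 0+0-0=0; pred: 32+0-6=26
Max prey = 59 at step 1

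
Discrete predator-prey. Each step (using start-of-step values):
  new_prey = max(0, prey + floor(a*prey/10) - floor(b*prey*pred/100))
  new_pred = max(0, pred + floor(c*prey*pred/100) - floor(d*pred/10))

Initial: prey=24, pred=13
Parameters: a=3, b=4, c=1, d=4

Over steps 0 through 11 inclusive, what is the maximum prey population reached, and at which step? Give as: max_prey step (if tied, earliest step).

Answer: 46 11

Derivation:
Step 1: prey: 24+7-12=19; pred: 13+3-5=11
Step 2: prey: 19+5-8=16; pred: 11+2-4=9
Step 3: prey: 16+4-5=15; pred: 9+1-3=7
Step 4: prey: 15+4-4=15; pred: 7+1-2=6
Step 5: prey: 15+4-3=16; pred: 6+0-2=4
Step 6: prey: 16+4-2=18; pred: 4+0-1=3
Step 7: prey: 18+5-2=21; pred: 3+0-1=2
Step 8: prey: 21+6-1=26; pred: 2+0-0=2
Step 9: prey: 26+7-2=31; pred: 2+0-0=2
Step 10: prey: 31+9-2=38; pred: 2+0-0=2
Step 11: prey: 38+11-3=46; pred: 2+0-0=2
Max prey = 46 at step 11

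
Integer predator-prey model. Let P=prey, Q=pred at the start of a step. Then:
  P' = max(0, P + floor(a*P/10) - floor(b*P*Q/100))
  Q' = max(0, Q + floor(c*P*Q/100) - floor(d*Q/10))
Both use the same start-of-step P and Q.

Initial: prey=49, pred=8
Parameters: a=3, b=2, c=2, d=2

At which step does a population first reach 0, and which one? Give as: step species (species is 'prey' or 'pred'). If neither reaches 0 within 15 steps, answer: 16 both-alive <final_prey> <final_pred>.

Step 1: prey: 49+14-7=56; pred: 8+7-1=14
Step 2: prey: 56+16-15=57; pred: 14+15-2=27
Step 3: prey: 57+17-30=44; pred: 27+30-5=52
Step 4: prey: 44+13-45=12; pred: 52+45-10=87
Step 5: prey: 12+3-20=0; pred: 87+20-17=90
First extinction: prey at step 5

Answer: 5 prey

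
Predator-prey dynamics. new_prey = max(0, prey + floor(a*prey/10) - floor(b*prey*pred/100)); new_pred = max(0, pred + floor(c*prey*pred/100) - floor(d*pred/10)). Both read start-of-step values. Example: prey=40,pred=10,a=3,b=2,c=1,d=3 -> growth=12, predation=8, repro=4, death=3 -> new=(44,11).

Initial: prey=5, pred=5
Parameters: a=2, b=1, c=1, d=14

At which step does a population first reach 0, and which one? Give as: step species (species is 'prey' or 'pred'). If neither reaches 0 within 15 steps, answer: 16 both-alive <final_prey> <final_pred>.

Step 1: prey: 5+1-0=6; pred: 5+0-7=0
First extinction: pred at step 1

Answer: 1 pred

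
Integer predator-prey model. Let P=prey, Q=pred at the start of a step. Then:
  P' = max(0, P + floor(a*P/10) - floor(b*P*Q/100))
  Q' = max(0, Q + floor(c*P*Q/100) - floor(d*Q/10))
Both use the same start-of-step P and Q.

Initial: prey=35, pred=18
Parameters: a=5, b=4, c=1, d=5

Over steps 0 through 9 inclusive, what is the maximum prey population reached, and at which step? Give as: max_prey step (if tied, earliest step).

Answer: 127 9

Derivation:
Step 1: prey: 35+17-25=27; pred: 18+6-9=15
Step 2: prey: 27+13-16=24; pred: 15+4-7=12
Step 3: prey: 24+12-11=25; pred: 12+2-6=8
Step 4: prey: 25+12-8=29; pred: 8+2-4=6
Step 5: prey: 29+14-6=37; pred: 6+1-3=4
Step 6: prey: 37+18-5=50; pred: 4+1-2=3
Step 7: prey: 50+25-6=69; pred: 3+1-1=3
Step 8: prey: 69+34-8=95; pred: 3+2-1=4
Step 9: prey: 95+47-15=127; pred: 4+3-2=5
Max prey = 127 at step 9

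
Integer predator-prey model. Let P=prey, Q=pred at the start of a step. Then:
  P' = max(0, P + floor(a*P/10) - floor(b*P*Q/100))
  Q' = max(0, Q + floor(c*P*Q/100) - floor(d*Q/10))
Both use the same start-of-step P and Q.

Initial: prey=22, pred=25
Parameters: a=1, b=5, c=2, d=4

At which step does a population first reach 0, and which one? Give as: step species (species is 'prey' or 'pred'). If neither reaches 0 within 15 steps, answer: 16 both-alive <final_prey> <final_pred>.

Answer: 1 prey

Derivation:
Step 1: prey: 22+2-27=0; pred: 25+11-10=26
First extinction: prey at step 1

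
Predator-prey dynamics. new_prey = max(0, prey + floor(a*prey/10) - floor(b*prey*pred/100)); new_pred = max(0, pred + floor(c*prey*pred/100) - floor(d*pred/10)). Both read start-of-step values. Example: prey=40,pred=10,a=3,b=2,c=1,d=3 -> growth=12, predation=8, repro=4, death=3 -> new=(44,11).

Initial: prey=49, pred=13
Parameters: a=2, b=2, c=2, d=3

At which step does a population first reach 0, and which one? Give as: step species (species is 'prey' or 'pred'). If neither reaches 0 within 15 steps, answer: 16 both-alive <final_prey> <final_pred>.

Step 1: prey: 49+9-12=46; pred: 13+12-3=22
Step 2: prey: 46+9-20=35; pred: 22+20-6=36
Step 3: prey: 35+7-25=17; pred: 36+25-10=51
Step 4: prey: 17+3-17=3; pred: 51+17-15=53
Step 5: prey: 3+0-3=0; pred: 53+3-15=41
First extinction: prey at step 5

Answer: 5 prey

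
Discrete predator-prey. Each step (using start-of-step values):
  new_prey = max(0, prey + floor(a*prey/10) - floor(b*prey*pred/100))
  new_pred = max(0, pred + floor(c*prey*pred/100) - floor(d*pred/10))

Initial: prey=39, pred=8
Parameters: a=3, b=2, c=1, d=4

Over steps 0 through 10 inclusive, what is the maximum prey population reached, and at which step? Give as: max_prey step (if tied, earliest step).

Step 1: prey: 39+11-6=44; pred: 8+3-3=8
Step 2: prey: 44+13-7=50; pred: 8+3-3=8
Step 3: prey: 50+15-8=57; pred: 8+4-3=9
Step 4: prey: 57+17-10=64; pred: 9+5-3=11
Step 5: prey: 64+19-14=69; pred: 11+7-4=14
Step 6: prey: 69+20-19=70; pred: 14+9-5=18
Step 7: prey: 70+21-25=66; pred: 18+12-7=23
Step 8: prey: 66+19-30=55; pred: 23+15-9=29
Step 9: prey: 55+16-31=40; pred: 29+15-11=33
Step 10: prey: 40+12-26=26; pred: 33+13-13=33
Max prey = 70 at step 6

Answer: 70 6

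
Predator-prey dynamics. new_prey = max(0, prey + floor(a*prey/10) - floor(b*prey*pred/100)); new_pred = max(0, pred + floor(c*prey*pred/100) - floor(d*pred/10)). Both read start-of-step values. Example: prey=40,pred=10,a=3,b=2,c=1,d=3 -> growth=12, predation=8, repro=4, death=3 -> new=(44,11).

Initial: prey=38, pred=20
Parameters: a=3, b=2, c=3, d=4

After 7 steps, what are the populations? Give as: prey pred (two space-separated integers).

Answer: 0 11

Derivation:
Step 1: prey: 38+11-15=34; pred: 20+22-8=34
Step 2: prey: 34+10-23=21; pred: 34+34-13=55
Step 3: prey: 21+6-23=4; pred: 55+34-22=67
Step 4: prey: 4+1-5=0; pred: 67+8-26=49
Step 5: prey: 0+0-0=0; pred: 49+0-19=30
Step 6: prey: 0+0-0=0; pred: 30+0-12=18
Step 7: prey: 0+0-0=0; pred: 18+0-7=11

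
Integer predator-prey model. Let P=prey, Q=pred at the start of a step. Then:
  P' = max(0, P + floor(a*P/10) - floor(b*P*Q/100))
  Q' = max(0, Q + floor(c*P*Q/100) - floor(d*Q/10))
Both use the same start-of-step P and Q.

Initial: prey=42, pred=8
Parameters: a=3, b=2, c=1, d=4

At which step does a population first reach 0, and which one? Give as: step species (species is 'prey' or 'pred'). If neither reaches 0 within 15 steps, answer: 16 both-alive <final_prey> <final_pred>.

Step 1: prey: 42+12-6=48; pred: 8+3-3=8
Step 2: prey: 48+14-7=55; pred: 8+3-3=8
Step 3: prey: 55+16-8=63; pred: 8+4-3=9
Step 4: prey: 63+18-11=70; pred: 9+5-3=11
Step 5: prey: 70+21-15=76; pred: 11+7-4=14
Step 6: prey: 76+22-21=77; pred: 14+10-5=19
Step 7: prey: 77+23-29=71; pred: 19+14-7=26
Step 8: prey: 71+21-36=56; pred: 26+18-10=34
Step 9: prey: 56+16-38=34; pred: 34+19-13=40
Step 10: prey: 34+10-27=17; pred: 40+13-16=37
Step 11: prey: 17+5-12=10; pred: 37+6-14=29
Step 12: prey: 10+3-5=8; pred: 29+2-11=20
Step 13: prey: 8+2-3=7; pred: 20+1-8=13
Step 14: prey: 7+2-1=8; pred: 13+0-5=8
Step 15: prey: 8+2-1=9; pred: 8+0-3=5
No extinction within 15 steps

Answer: 16 both-alive 9 5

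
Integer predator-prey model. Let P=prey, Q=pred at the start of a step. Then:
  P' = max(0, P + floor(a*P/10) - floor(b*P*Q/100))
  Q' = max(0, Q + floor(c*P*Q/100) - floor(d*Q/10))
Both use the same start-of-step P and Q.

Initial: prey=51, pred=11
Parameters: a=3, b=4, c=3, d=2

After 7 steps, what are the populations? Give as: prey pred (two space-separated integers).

Step 1: prey: 51+15-22=44; pred: 11+16-2=25
Step 2: prey: 44+13-44=13; pred: 25+33-5=53
Step 3: prey: 13+3-27=0; pred: 53+20-10=63
Step 4: prey: 0+0-0=0; pred: 63+0-12=51
Step 5: prey: 0+0-0=0; pred: 51+0-10=41
Step 6: prey: 0+0-0=0; pred: 41+0-8=33
Step 7: prey: 0+0-0=0; pred: 33+0-6=27

Answer: 0 27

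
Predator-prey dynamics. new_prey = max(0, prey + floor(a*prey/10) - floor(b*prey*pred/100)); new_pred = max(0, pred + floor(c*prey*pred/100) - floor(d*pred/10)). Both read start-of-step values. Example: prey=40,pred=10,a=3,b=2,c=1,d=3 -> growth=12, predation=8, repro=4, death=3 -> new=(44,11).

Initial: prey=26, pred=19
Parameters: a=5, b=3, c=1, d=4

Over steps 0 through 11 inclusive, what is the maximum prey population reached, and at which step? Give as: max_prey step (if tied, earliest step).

Answer: 94 10

Derivation:
Step 1: prey: 26+13-14=25; pred: 19+4-7=16
Step 2: prey: 25+12-12=25; pred: 16+4-6=14
Step 3: prey: 25+12-10=27; pred: 14+3-5=12
Step 4: prey: 27+13-9=31; pred: 12+3-4=11
Step 5: prey: 31+15-10=36; pred: 11+3-4=10
Step 6: prey: 36+18-10=44; pred: 10+3-4=9
Step 7: prey: 44+22-11=55; pred: 9+3-3=9
Step 8: prey: 55+27-14=68; pred: 9+4-3=10
Step 9: prey: 68+34-20=82; pred: 10+6-4=12
Step 10: prey: 82+41-29=94; pred: 12+9-4=17
Step 11: prey: 94+47-47=94; pred: 17+15-6=26
Max prey = 94 at step 10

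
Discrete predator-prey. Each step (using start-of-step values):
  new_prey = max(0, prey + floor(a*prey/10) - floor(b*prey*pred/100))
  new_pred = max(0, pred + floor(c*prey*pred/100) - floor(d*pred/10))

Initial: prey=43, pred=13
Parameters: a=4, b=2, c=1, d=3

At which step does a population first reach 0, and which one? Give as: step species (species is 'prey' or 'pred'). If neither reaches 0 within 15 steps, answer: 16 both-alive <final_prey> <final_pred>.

Answer: 16 both-alive 10 5

Derivation:
Step 1: prey: 43+17-11=49; pred: 13+5-3=15
Step 2: prey: 49+19-14=54; pred: 15+7-4=18
Step 3: prey: 54+21-19=56; pred: 18+9-5=22
Step 4: prey: 56+22-24=54; pred: 22+12-6=28
Step 5: prey: 54+21-30=45; pred: 28+15-8=35
Step 6: prey: 45+18-31=32; pred: 35+15-10=40
Step 7: prey: 32+12-25=19; pred: 40+12-12=40
Step 8: prey: 19+7-15=11; pred: 40+7-12=35
Step 9: prey: 11+4-7=8; pred: 35+3-10=28
Step 10: prey: 8+3-4=7; pred: 28+2-8=22
Step 11: prey: 7+2-3=6; pred: 22+1-6=17
Step 12: prey: 6+2-2=6; pred: 17+1-5=13
Step 13: prey: 6+2-1=7; pred: 13+0-3=10
Step 14: prey: 7+2-1=8; pred: 10+0-3=7
Step 15: prey: 8+3-1=10; pred: 7+0-2=5
No extinction within 15 steps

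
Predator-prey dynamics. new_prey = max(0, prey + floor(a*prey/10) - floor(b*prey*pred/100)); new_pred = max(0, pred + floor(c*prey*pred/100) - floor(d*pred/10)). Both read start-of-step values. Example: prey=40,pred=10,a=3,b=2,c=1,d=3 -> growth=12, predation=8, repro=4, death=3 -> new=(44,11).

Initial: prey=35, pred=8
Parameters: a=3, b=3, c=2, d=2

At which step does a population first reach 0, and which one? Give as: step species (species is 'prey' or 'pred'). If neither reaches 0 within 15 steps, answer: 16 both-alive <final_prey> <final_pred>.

Answer: 6 prey

Derivation:
Step 1: prey: 35+10-8=37; pred: 8+5-1=12
Step 2: prey: 37+11-13=35; pred: 12+8-2=18
Step 3: prey: 35+10-18=27; pred: 18+12-3=27
Step 4: prey: 27+8-21=14; pred: 27+14-5=36
Step 5: prey: 14+4-15=3; pred: 36+10-7=39
Step 6: prey: 3+0-3=0; pred: 39+2-7=34
First extinction: prey at step 6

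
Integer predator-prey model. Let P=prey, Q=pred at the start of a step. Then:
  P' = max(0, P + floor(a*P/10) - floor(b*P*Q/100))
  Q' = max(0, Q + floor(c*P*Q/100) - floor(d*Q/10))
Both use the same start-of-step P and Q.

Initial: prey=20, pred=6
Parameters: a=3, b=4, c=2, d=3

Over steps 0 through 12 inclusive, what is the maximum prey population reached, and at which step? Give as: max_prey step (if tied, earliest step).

Answer: 22 1

Derivation:
Step 1: prey: 20+6-4=22; pred: 6+2-1=7
Step 2: prey: 22+6-6=22; pred: 7+3-2=8
Step 3: prey: 22+6-7=21; pred: 8+3-2=9
Step 4: prey: 21+6-7=20; pred: 9+3-2=10
Step 5: prey: 20+6-8=18; pred: 10+4-3=11
Step 6: prey: 18+5-7=16; pred: 11+3-3=11
Step 7: prey: 16+4-7=13; pred: 11+3-3=11
Step 8: prey: 13+3-5=11; pred: 11+2-3=10
Step 9: prey: 11+3-4=10; pred: 10+2-3=9
Step 10: prey: 10+3-3=10; pred: 9+1-2=8
Step 11: prey: 10+3-3=10; pred: 8+1-2=7
Step 12: prey: 10+3-2=11; pred: 7+1-2=6
Max prey = 22 at step 1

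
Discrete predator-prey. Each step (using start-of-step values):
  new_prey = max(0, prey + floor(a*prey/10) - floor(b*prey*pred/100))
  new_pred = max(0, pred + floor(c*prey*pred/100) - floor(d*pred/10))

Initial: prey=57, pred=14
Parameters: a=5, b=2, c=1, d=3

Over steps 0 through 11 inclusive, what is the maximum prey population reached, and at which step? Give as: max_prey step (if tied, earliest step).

Answer: 86 3

Derivation:
Step 1: prey: 57+28-15=70; pred: 14+7-4=17
Step 2: prey: 70+35-23=82; pred: 17+11-5=23
Step 3: prey: 82+41-37=86; pred: 23+18-6=35
Step 4: prey: 86+43-60=69; pred: 35+30-10=55
Step 5: prey: 69+34-75=28; pred: 55+37-16=76
Step 6: prey: 28+14-42=0; pred: 76+21-22=75
Step 7: prey: 0+0-0=0; pred: 75+0-22=53
Step 8: prey: 0+0-0=0; pred: 53+0-15=38
Step 9: prey: 0+0-0=0; pred: 38+0-11=27
Step 10: prey: 0+0-0=0; pred: 27+0-8=19
Step 11: prey: 0+0-0=0; pred: 19+0-5=14
Max prey = 86 at step 3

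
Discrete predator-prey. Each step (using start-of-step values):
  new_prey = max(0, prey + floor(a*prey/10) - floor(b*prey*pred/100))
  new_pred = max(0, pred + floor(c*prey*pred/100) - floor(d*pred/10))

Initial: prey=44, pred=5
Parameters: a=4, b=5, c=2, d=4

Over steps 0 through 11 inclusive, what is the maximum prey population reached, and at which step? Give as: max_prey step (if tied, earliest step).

Step 1: prey: 44+17-11=50; pred: 5+4-2=7
Step 2: prey: 50+20-17=53; pred: 7+7-2=12
Step 3: prey: 53+21-31=43; pred: 12+12-4=20
Step 4: prey: 43+17-43=17; pred: 20+17-8=29
Step 5: prey: 17+6-24=0; pred: 29+9-11=27
Step 6: prey: 0+0-0=0; pred: 27+0-10=17
Step 7: prey: 0+0-0=0; pred: 17+0-6=11
Step 8: prey: 0+0-0=0; pred: 11+0-4=7
Step 9: prey: 0+0-0=0; pred: 7+0-2=5
Step 10: prey: 0+0-0=0; pred: 5+0-2=3
Step 11: prey: 0+0-0=0; pred: 3+0-1=2
Max prey = 53 at step 2

Answer: 53 2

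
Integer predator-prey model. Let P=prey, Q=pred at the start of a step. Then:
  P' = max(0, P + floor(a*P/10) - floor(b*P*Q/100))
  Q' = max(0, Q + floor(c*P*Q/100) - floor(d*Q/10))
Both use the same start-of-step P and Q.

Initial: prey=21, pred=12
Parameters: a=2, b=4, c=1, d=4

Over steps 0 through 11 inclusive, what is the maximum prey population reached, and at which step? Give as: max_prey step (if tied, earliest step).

Answer: 24 11

Derivation:
Step 1: prey: 21+4-10=15; pred: 12+2-4=10
Step 2: prey: 15+3-6=12; pred: 10+1-4=7
Step 3: prey: 12+2-3=11; pred: 7+0-2=5
Step 4: prey: 11+2-2=11; pred: 5+0-2=3
Step 5: prey: 11+2-1=12; pred: 3+0-1=2
Step 6: prey: 12+2-0=14; pred: 2+0-0=2
Step 7: prey: 14+2-1=15; pred: 2+0-0=2
Step 8: prey: 15+3-1=17; pred: 2+0-0=2
Step 9: prey: 17+3-1=19; pred: 2+0-0=2
Step 10: prey: 19+3-1=21; pred: 2+0-0=2
Step 11: prey: 21+4-1=24; pred: 2+0-0=2
Max prey = 24 at step 11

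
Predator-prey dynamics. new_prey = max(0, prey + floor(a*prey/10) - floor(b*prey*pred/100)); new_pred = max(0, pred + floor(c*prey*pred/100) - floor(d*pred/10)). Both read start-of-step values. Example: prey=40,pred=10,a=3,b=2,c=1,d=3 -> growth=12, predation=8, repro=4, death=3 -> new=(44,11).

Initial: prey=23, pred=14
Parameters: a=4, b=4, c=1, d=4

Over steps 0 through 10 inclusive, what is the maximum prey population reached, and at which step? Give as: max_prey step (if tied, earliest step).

Answer: 70 10

Derivation:
Step 1: prey: 23+9-12=20; pred: 14+3-5=12
Step 2: prey: 20+8-9=19; pred: 12+2-4=10
Step 3: prey: 19+7-7=19; pred: 10+1-4=7
Step 4: prey: 19+7-5=21; pred: 7+1-2=6
Step 5: prey: 21+8-5=24; pred: 6+1-2=5
Step 6: prey: 24+9-4=29; pred: 5+1-2=4
Step 7: prey: 29+11-4=36; pred: 4+1-1=4
Step 8: prey: 36+14-5=45; pred: 4+1-1=4
Step 9: prey: 45+18-7=56; pred: 4+1-1=4
Step 10: prey: 56+22-8=70; pred: 4+2-1=5
Max prey = 70 at step 10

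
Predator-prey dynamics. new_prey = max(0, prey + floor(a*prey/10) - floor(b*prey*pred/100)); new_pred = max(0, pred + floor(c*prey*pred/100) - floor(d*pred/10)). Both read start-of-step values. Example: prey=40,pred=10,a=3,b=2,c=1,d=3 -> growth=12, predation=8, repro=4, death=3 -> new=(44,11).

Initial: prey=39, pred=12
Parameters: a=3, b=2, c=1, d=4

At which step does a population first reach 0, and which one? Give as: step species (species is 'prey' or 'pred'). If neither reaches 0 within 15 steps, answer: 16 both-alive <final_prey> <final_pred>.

Answer: 16 both-alive 31 13

Derivation:
Step 1: prey: 39+11-9=41; pred: 12+4-4=12
Step 2: prey: 41+12-9=44; pred: 12+4-4=12
Step 3: prey: 44+13-10=47; pred: 12+5-4=13
Step 4: prey: 47+14-12=49; pred: 13+6-5=14
Step 5: prey: 49+14-13=50; pred: 14+6-5=15
Step 6: prey: 50+15-15=50; pred: 15+7-6=16
Step 7: prey: 50+15-16=49; pred: 16+8-6=18
Step 8: prey: 49+14-17=46; pred: 18+8-7=19
Step 9: prey: 46+13-17=42; pred: 19+8-7=20
Step 10: prey: 42+12-16=38; pred: 20+8-8=20
Step 11: prey: 38+11-15=34; pred: 20+7-8=19
Step 12: prey: 34+10-12=32; pred: 19+6-7=18
Step 13: prey: 32+9-11=30; pred: 18+5-7=16
Step 14: prey: 30+9-9=30; pred: 16+4-6=14
Step 15: prey: 30+9-8=31; pred: 14+4-5=13
No extinction within 15 steps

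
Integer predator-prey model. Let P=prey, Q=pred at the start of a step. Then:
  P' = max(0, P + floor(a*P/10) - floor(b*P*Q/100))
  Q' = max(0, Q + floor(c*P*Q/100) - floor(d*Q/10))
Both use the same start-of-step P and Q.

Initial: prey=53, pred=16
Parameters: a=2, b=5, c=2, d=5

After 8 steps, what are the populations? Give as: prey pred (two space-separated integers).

Step 1: prey: 53+10-42=21; pred: 16+16-8=24
Step 2: prey: 21+4-25=0; pred: 24+10-12=22
Step 3: prey: 0+0-0=0; pred: 22+0-11=11
Step 4: prey: 0+0-0=0; pred: 11+0-5=6
Step 5: prey: 0+0-0=0; pred: 6+0-3=3
Step 6: prey: 0+0-0=0; pred: 3+0-1=2
Step 7: prey: 0+0-0=0; pred: 2+0-1=1
Step 8: prey: 0+0-0=0; pred: 1+0-0=1

Answer: 0 1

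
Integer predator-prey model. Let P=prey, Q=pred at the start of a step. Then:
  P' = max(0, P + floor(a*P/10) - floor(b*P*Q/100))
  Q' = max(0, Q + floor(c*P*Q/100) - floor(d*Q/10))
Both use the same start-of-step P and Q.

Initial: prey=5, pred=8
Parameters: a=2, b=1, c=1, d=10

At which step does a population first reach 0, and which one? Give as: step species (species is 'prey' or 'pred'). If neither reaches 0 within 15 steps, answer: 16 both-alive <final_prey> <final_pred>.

Answer: 1 pred

Derivation:
Step 1: prey: 5+1-0=6; pred: 8+0-8=0
First extinction: pred at step 1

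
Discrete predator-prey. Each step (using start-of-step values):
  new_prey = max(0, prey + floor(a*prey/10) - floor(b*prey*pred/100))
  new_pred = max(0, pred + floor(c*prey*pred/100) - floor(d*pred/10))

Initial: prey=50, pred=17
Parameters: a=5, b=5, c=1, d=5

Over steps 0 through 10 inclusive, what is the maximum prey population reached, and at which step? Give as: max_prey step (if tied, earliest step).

Answer: 125 10

Derivation:
Step 1: prey: 50+25-42=33; pred: 17+8-8=17
Step 2: prey: 33+16-28=21; pred: 17+5-8=14
Step 3: prey: 21+10-14=17; pred: 14+2-7=9
Step 4: prey: 17+8-7=18; pred: 9+1-4=6
Step 5: prey: 18+9-5=22; pred: 6+1-3=4
Step 6: prey: 22+11-4=29; pred: 4+0-2=2
Step 7: prey: 29+14-2=41; pred: 2+0-1=1
Step 8: prey: 41+20-2=59; pred: 1+0-0=1
Step 9: prey: 59+29-2=86; pred: 1+0-0=1
Step 10: prey: 86+43-4=125; pred: 1+0-0=1
Max prey = 125 at step 10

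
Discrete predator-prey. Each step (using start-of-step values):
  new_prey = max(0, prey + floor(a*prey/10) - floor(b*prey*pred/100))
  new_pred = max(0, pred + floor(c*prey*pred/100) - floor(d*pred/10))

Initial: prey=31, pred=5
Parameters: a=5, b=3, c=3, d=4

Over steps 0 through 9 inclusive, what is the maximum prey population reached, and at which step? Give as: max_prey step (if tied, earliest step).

Answer: 61 3

Derivation:
Step 1: prey: 31+15-4=42; pred: 5+4-2=7
Step 2: prey: 42+21-8=55; pred: 7+8-2=13
Step 3: prey: 55+27-21=61; pred: 13+21-5=29
Step 4: prey: 61+30-53=38; pred: 29+53-11=71
Step 5: prey: 38+19-80=0; pred: 71+80-28=123
Step 6: prey: 0+0-0=0; pred: 123+0-49=74
Step 7: prey: 0+0-0=0; pred: 74+0-29=45
Step 8: prey: 0+0-0=0; pred: 45+0-18=27
Step 9: prey: 0+0-0=0; pred: 27+0-10=17
Max prey = 61 at step 3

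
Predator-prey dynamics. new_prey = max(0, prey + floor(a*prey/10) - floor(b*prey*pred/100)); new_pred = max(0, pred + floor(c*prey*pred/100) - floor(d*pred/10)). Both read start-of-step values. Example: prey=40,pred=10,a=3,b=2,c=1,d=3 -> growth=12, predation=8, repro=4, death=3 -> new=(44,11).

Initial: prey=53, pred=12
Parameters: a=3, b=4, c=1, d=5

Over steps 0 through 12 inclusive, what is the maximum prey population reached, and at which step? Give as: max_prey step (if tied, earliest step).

Step 1: prey: 53+15-25=43; pred: 12+6-6=12
Step 2: prey: 43+12-20=35; pred: 12+5-6=11
Step 3: prey: 35+10-15=30; pred: 11+3-5=9
Step 4: prey: 30+9-10=29; pred: 9+2-4=7
Step 5: prey: 29+8-8=29; pred: 7+2-3=6
Step 6: prey: 29+8-6=31; pred: 6+1-3=4
Step 7: prey: 31+9-4=36; pred: 4+1-2=3
Step 8: prey: 36+10-4=42; pred: 3+1-1=3
Step 9: prey: 42+12-5=49; pred: 3+1-1=3
Step 10: prey: 49+14-5=58; pred: 3+1-1=3
Step 11: prey: 58+17-6=69; pred: 3+1-1=3
Step 12: prey: 69+20-8=81; pred: 3+2-1=4
Max prey = 81 at step 12

Answer: 81 12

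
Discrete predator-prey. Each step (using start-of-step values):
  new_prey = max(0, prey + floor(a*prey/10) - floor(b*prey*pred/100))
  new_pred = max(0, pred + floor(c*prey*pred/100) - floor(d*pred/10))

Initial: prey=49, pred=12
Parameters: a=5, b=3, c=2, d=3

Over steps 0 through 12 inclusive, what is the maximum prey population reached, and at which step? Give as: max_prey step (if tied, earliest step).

Answer: 56 1

Derivation:
Step 1: prey: 49+24-17=56; pred: 12+11-3=20
Step 2: prey: 56+28-33=51; pred: 20+22-6=36
Step 3: prey: 51+25-55=21; pred: 36+36-10=62
Step 4: prey: 21+10-39=0; pred: 62+26-18=70
Step 5: prey: 0+0-0=0; pred: 70+0-21=49
Step 6: prey: 0+0-0=0; pred: 49+0-14=35
Step 7: prey: 0+0-0=0; pred: 35+0-10=25
Step 8: prey: 0+0-0=0; pred: 25+0-7=18
Step 9: prey: 0+0-0=0; pred: 18+0-5=13
Step 10: prey: 0+0-0=0; pred: 13+0-3=10
Step 11: prey: 0+0-0=0; pred: 10+0-3=7
Step 12: prey: 0+0-0=0; pred: 7+0-2=5
Max prey = 56 at step 1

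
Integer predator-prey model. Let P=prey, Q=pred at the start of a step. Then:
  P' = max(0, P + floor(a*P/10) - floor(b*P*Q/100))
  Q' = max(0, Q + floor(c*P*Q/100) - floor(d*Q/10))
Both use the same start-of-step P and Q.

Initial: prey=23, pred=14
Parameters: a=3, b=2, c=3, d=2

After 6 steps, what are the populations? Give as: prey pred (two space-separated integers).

Answer: 0 43

Derivation:
Step 1: prey: 23+6-6=23; pred: 14+9-2=21
Step 2: prey: 23+6-9=20; pred: 21+14-4=31
Step 3: prey: 20+6-12=14; pred: 31+18-6=43
Step 4: prey: 14+4-12=6; pred: 43+18-8=53
Step 5: prey: 6+1-6=1; pred: 53+9-10=52
Step 6: prey: 1+0-1=0; pred: 52+1-10=43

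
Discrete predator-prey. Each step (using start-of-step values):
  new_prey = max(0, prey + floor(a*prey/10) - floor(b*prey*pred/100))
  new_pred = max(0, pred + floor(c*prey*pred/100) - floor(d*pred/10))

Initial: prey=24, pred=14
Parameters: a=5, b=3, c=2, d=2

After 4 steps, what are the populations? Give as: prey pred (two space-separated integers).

Answer: 10 38

Derivation:
Step 1: prey: 24+12-10=26; pred: 14+6-2=18
Step 2: prey: 26+13-14=25; pred: 18+9-3=24
Step 3: prey: 25+12-18=19; pred: 24+12-4=32
Step 4: prey: 19+9-18=10; pred: 32+12-6=38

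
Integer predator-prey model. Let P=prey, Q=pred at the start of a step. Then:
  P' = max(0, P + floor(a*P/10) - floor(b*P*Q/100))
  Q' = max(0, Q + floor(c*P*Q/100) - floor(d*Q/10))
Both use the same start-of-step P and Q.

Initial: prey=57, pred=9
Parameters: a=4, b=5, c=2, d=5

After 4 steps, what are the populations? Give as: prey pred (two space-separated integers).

Step 1: prey: 57+22-25=54; pred: 9+10-4=15
Step 2: prey: 54+21-40=35; pred: 15+16-7=24
Step 3: prey: 35+14-42=7; pred: 24+16-12=28
Step 4: prey: 7+2-9=0; pred: 28+3-14=17

Answer: 0 17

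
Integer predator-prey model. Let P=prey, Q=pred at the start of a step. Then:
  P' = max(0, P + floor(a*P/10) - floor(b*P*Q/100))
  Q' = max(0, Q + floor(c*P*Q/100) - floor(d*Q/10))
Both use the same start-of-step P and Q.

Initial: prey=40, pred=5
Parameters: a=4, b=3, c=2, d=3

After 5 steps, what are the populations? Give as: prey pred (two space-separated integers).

Answer: 0 67

Derivation:
Step 1: prey: 40+16-6=50; pred: 5+4-1=8
Step 2: prey: 50+20-12=58; pred: 8+8-2=14
Step 3: prey: 58+23-24=57; pred: 14+16-4=26
Step 4: prey: 57+22-44=35; pred: 26+29-7=48
Step 5: prey: 35+14-50=0; pred: 48+33-14=67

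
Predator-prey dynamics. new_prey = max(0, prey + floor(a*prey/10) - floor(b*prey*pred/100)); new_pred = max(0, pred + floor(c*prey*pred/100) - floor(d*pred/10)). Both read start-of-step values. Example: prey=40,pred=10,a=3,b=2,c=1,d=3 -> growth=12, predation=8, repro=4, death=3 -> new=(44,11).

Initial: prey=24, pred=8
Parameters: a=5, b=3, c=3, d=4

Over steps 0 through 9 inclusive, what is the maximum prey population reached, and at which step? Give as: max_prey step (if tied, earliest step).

Answer: 39 3

Derivation:
Step 1: prey: 24+12-5=31; pred: 8+5-3=10
Step 2: prey: 31+15-9=37; pred: 10+9-4=15
Step 3: prey: 37+18-16=39; pred: 15+16-6=25
Step 4: prey: 39+19-29=29; pred: 25+29-10=44
Step 5: prey: 29+14-38=5; pred: 44+38-17=65
Step 6: prey: 5+2-9=0; pred: 65+9-26=48
Step 7: prey: 0+0-0=0; pred: 48+0-19=29
Step 8: prey: 0+0-0=0; pred: 29+0-11=18
Step 9: prey: 0+0-0=0; pred: 18+0-7=11
Max prey = 39 at step 3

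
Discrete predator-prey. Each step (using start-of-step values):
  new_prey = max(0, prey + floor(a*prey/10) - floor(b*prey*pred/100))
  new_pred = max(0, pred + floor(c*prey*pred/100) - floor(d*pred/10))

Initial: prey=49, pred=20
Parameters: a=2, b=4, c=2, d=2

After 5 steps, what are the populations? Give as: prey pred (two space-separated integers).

Step 1: prey: 49+9-39=19; pred: 20+19-4=35
Step 2: prey: 19+3-26=0; pred: 35+13-7=41
Step 3: prey: 0+0-0=0; pred: 41+0-8=33
Step 4: prey: 0+0-0=0; pred: 33+0-6=27
Step 5: prey: 0+0-0=0; pred: 27+0-5=22

Answer: 0 22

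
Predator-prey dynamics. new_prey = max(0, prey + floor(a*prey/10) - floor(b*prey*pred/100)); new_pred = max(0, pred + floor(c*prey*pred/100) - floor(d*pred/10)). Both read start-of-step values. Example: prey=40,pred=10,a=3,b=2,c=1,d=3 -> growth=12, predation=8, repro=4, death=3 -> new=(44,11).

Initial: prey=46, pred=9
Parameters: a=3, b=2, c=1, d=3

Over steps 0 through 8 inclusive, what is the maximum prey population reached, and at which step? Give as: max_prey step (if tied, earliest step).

Answer: 57 3

Derivation:
Step 1: prey: 46+13-8=51; pred: 9+4-2=11
Step 2: prey: 51+15-11=55; pred: 11+5-3=13
Step 3: prey: 55+16-14=57; pred: 13+7-3=17
Step 4: prey: 57+17-19=55; pred: 17+9-5=21
Step 5: prey: 55+16-23=48; pred: 21+11-6=26
Step 6: prey: 48+14-24=38; pred: 26+12-7=31
Step 7: prey: 38+11-23=26; pred: 31+11-9=33
Step 8: prey: 26+7-17=16; pred: 33+8-9=32
Max prey = 57 at step 3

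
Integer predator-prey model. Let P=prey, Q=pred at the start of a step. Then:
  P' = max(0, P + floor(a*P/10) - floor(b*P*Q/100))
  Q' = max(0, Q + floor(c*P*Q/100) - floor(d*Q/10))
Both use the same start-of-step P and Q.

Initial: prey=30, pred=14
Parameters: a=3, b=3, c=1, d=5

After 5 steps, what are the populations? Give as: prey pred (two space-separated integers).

Step 1: prey: 30+9-12=27; pred: 14+4-7=11
Step 2: prey: 27+8-8=27; pred: 11+2-5=8
Step 3: prey: 27+8-6=29; pred: 8+2-4=6
Step 4: prey: 29+8-5=32; pred: 6+1-3=4
Step 5: prey: 32+9-3=38; pred: 4+1-2=3

Answer: 38 3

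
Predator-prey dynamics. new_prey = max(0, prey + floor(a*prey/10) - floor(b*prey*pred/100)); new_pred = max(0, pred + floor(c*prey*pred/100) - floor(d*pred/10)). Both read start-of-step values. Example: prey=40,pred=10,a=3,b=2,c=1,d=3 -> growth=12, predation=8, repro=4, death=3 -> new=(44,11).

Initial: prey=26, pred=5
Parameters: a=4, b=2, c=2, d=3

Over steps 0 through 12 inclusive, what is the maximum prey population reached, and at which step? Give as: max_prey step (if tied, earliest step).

Answer: 60 4

Derivation:
Step 1: prey: 26+10-2=34; pred: 5+2-1=6
Step 2: prey: 34+13-4=43; pred: 6+4-1=9
Step 3: prey: 43+17-7=53; pred: 9+7-2=14
Step 4: prey: 53+21-14=60; pred: 14+14-4=24
Step 5: prey: 60+24-28=56; pred: 24+28-7=45
Step 6: prey: 56+22-50=28; pred: 45+50-13=82
Step 7: prey: 28+11-45=0; pred: 82+45-24=103
Step 8: prey: 0+0-0=0; pred: 103+0-30=73
Step 9: prey: 0+0-0=0; pred: 73+0-21=52
Step 10: prey: 0+0-0=0; pred: 52+0-15=37
Step 11: prey: 0+0-0=0; pred: 37+0-11=26
Step 12: prey: 0+0-0=0; pred: 26+0-7=19
Max prey = 60 at step 4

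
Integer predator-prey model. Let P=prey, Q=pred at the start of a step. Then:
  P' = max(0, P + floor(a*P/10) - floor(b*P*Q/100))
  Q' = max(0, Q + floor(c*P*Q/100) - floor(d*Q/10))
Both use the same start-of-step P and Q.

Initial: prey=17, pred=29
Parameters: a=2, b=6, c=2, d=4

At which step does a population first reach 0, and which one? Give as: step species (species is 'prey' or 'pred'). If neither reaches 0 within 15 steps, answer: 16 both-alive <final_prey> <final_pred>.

Step 1: prey: 17+3-29=0; pred: 29+9-11=27
First extinction: prey at step 1

Answer: 1 prey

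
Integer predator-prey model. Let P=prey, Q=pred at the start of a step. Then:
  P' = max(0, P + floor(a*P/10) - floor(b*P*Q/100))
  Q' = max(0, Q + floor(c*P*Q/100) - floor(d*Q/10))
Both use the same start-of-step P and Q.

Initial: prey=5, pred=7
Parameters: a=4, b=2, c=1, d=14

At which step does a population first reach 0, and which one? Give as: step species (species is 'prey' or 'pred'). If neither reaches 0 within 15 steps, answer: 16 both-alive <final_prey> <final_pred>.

Answer: 1 pred

Derivation:
Step 1: prey: 5+2-0=7; pred: 7+0-9=0
First extinction: pred at step 1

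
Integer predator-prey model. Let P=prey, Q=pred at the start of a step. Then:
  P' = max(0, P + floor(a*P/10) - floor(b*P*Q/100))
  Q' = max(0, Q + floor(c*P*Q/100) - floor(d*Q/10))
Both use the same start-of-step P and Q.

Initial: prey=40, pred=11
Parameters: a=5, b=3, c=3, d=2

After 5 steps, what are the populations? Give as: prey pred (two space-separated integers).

Step 1: prey: 40+20-13=47; pred: 11+13-2=22
Step 2: prey: 47+23-31=39; pred: 22+31-4=49
Step 3: prey: 39+19-57=1; pred: 49+57-9=97
Step 4: prey: 1+0-2=0; pred: 97+2-19=80
Step 5: prey: 0+0-0=0; pred: 80+0-16=64

Answer: 0 64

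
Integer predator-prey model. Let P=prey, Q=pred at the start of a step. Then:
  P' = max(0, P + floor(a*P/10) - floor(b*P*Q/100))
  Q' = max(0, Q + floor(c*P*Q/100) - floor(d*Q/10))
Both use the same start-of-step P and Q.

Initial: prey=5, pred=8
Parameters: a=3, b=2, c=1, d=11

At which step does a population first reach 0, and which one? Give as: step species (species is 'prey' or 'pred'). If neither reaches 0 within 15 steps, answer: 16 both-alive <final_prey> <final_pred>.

Step 1: prey: 5+1-0=6; pred: 8+0-8=0
First extinction: pred at step 1

Answer: 1 pred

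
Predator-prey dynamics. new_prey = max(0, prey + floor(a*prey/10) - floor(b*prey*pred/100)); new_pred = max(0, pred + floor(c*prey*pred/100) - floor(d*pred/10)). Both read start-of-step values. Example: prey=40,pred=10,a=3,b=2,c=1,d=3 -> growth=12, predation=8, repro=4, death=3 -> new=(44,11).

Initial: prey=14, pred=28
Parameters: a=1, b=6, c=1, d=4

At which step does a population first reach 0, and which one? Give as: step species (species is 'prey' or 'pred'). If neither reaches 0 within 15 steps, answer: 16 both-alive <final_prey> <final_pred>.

Answer: 1 prey

Derivation:
Step 1: prey: 14+1-23=0; pred: 28+3-11=20
First extinction: prey at step 1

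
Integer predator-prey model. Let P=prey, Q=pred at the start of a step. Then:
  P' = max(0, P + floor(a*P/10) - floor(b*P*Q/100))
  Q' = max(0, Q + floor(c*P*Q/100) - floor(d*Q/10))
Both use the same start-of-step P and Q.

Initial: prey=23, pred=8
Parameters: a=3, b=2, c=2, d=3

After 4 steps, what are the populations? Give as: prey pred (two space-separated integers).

Step 1: prey: 23+6-3=26; pred: 8+3-2=9
Step 2: prey: 26+7-4=29; pred: 9+4-2=11
Step 3: prey: 29+8-6=31; pred: 11+6-3=14
Step 4: prey: 31+9-8=32; pred: 14+8-4=18

Answer: 32 18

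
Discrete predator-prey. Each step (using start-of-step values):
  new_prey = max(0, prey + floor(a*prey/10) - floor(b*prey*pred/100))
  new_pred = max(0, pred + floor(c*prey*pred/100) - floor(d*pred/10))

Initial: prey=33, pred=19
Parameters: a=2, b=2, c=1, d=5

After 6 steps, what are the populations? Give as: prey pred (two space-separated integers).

Step 1: prey: 33+6-12=27; pred: 19+6-9=16
Step 2: prey: 27+5-8=24; pred: 16+4-8=12
Step 3: prey: 24+4-5=23; pred: 12+2-6=8
Step 4: prey: 23+4-3=24; pred: 8+1-4=5
Step 5: prey: 24+4-2=26; pred: 5+1-2=4
Step 6: prey: 26+5-2=29; pred: 4+1-2=3

Answer: 29 3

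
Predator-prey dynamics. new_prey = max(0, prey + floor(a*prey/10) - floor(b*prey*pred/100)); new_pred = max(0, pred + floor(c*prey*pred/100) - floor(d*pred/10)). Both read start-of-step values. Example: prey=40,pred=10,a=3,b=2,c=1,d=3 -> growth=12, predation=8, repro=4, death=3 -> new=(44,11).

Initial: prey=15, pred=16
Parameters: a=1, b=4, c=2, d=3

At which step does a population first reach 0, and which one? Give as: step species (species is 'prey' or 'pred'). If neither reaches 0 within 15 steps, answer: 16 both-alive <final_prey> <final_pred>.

Step 1: prey: 15+1-9=7; pred: 16+4-4=16
Step 2: prey: 7+0-4=3; pred: 16+2-4=14
Step 3: prey: 3+0-1=2; pred: 14+0-4=10
Step 4: prey: 2+0-0=2; pred: 10+0-3=7
Step 5: prey: 2+0-0=2; pred: 7+0-2=5
Step 6: prey: 2+0-0=2; pred: 5+0-1=4
Step 7: prey: 2+0-0=2; pred: 4+0-1=3
Step 8: prey: 2+0-0=2; pred: 3+0-0=3
Steps 9-15: state stable at prey=2, pred=3 (no change)
No extinction within 15 steps

Answer: 16 both-alive 2 3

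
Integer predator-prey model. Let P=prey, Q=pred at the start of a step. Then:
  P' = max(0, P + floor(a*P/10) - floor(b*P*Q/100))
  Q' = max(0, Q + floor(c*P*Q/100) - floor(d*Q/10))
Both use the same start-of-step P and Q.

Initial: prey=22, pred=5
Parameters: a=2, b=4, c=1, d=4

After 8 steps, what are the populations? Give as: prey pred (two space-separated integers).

Answer: 45 2

Derivation:
Step 1: prey: 22+4-4=22; pred: 5+1-2=4
Step 2: prey: 22+4-3=23; pred: 4+0-1=3
Step 3: prey: 23+4-2=25; pred: 3+0-1=2
Step 4: prey: 25+5-2=28; pred: 2+0-0=2
Step 5: prey: 28+5-2=31; pred: 2+0-0=2
Step 6: prey: 31+6-2=35; pred: 2+0-0=2
Step 7: prey: 35+7-2=40; pred: 2+0-0=2
Step 8: prey: 40+8-3=45; pred: 2+0-0=2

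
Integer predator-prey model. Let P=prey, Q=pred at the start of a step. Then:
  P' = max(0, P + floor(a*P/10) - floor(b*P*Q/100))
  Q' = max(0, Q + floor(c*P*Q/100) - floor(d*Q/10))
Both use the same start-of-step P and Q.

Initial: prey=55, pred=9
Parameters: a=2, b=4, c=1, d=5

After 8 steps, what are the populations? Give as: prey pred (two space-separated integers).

Step 1: prey: 55+11-19=47; pred: 9+4-4=9
Step 2: prey: 47+9-16=40; pred: 9+4-4=9
Step 3: prey: 40+8-14=34; pred: 9+3-4=8
Step 4: prey: 34+6-10=30; pred: 8+2-4=6
Step 5: prey: 30+6-7=29; pred: 6+1-3=4
Step 6: prey: 29+5-4=30; pred: 4+1-2=3
Step 7: prey: 30+6-3=33; pred: 3+0-1=2
Step 8: prey: 33+6-2=37; pred: 2+0-1=1

Answer: 37 1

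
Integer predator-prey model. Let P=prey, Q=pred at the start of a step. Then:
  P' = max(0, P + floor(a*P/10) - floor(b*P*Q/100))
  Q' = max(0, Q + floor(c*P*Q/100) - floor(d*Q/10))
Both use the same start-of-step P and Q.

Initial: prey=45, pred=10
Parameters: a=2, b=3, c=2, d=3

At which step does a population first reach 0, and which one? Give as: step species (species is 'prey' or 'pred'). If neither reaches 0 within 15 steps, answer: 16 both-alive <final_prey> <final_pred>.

Answer: 16 both-alive 1 3

Derivation:
Step 1: prey: 45+9-13=41; pred: 10+9-3=16
Step 2: prey: 41+8-19=30; pred: 16+13-4=25
Step 3: prey: 30+6-22=14; pred: 25+15-7=33
Step 4: prey: 14+2-13=3; pred: 33+9-9=33
Step 5: prey: 3+0-2=1; pred: 33+1-9=25
Step 6: prey: 1+0-0=1; pred: 25+0-7=18
Step 7: prey: 1+0-0=1; pred: 18+0-5=13
Step 8: prey: 1+0-0=1; pred: 13+0-3=10
Step 9: prey: 1+0-0=1; pred: 10+0-3=7
Step 10: prey: 1+0-0=1; pred: 7+0-2=5
Step 11: prey: 1+0-0=1; pred: 5+0-1=4
Step 12: prey: 1+0-0=1; pred: 4+0-1=3
Step 13: prey: 1+0-0=1; pred: 3+0-0=3
Steps 14-15: state stable at prey=1, pred=3 (no change)
No extinction within 15 steps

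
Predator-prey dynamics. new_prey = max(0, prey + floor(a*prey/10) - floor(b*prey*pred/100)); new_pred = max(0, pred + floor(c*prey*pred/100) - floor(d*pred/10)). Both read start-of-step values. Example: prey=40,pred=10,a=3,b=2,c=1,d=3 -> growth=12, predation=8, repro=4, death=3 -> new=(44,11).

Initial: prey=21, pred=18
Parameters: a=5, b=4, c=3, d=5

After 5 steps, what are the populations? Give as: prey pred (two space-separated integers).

Answer: 9 8

Derivation:
Step 1: prey: 21+10-15=16; pred: 18+11-9=20
Step 2: prey: 16+8-12=12; pred: 20+9-10=19
Step 3: prey: 12+6-9=9; pred: 19+6-9=16
Step 4: prey: 9+4-5=8; pred: 16+4-8=12
Step 5: prey: 8+4-3=9; pred: 12+2-6=8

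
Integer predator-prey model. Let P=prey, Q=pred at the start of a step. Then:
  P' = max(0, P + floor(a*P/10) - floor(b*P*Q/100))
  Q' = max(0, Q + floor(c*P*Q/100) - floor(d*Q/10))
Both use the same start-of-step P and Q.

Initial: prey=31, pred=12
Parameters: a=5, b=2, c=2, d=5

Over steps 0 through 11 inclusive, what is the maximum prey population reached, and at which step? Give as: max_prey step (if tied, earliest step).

Step 1: prey: 31+15-7=39; pred: 12+7-6=13
Step 2: prey: 39+19-10=48; pred: 13+10-6=17
Step 3: prey: 48+24-16=56; pred: 17+16-8=25
Step 4: prey: 56+28-28=56; pred: 25+28-12=41
Step 5: prey: 56+28-45=39; pred: 41+45-20=66
Step 6: prey: 39+19-51=7; pred: 66+51-33=84
Step 7: prey: 7+3-11=0; pred: 84+11-42=53
Step 8: prey: 0+0-0=0; pred: 53+0-26=27
Step 9: prey: 0+0-0=0; pred: 27+0-13=14
Step 10: prey: 0+0-0=0; pred: 14+0-7=7
Step 11: prey: 0+0-0=0; pred: 7+0-3=4
Max prey = 56 at step 3

Answer: 56 3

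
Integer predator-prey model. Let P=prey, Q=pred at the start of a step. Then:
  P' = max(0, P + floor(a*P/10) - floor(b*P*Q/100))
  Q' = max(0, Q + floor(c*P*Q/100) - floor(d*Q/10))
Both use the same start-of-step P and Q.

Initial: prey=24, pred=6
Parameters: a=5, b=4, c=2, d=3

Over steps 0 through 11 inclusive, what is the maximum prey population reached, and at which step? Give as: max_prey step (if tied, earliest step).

Step 1: prey: 24+12-5=31; pred: 6+2-1=7
Step 2: prey: 31+15-8=38; pred: 7+4-2=9
Step 3: prey: 38+19-13=44; pred: 9+6-2=13
Step 4: prey: 44+22-22=44; pred: 13+11-3=21
Step 5: prey: 44+22-36=30; pred: 21+18-6=33
Step 6: prey: 30+15-39=6; pred: 33+19-9=43
Step 7: prey: 6+3-10=0; pred: 43+5-12=36
Step 8: prey: 0+0-0=0; pred: 36+0-10=26
Step 9: prey: 0+0-0=0; pred: 26+0-7=19
Step 10: prey: 0+0-0=0; pred: 19+0-5=14
Step 11: prey: 0+0-0=0; pred: 14+0-4=10
Max prey = 44 at step 3

Answer: 44 3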